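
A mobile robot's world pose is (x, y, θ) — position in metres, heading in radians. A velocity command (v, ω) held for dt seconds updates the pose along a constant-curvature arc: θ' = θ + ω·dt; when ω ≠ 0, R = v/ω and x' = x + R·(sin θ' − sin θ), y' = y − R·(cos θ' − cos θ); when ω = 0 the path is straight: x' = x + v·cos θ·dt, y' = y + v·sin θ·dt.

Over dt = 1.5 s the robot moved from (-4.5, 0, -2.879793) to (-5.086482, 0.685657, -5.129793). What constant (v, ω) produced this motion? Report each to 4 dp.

Δθ = -5.129793 − -2.879793 = -2.250000
ω = Δθ/dt = -2.250000/1.5 = -1.5000
R = −Δy/(cos θ' − cos θ) = -0.5000
v = R·ω = -0.5000·-1.5000 = 0.7500

v = 0.7500, ω = -1.5000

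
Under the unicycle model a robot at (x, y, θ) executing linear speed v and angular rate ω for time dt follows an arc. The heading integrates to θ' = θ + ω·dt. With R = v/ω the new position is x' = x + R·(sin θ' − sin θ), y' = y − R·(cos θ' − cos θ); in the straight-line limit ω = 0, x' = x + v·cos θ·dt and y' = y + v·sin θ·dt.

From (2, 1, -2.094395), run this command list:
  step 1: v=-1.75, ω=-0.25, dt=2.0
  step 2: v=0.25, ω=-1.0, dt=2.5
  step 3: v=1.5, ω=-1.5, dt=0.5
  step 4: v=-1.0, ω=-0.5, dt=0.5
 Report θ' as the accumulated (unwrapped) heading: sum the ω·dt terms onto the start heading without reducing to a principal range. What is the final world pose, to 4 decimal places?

step 1: θ'=-2.5944 (R=7.0000) → pose (4.4201, 3.4779, -2.5944)
step 2: θ'=-5.0944 (R=-0.2500) → pose (4.0581, 3.7846, -5.0944)
step 3: θ'=-5.8444 (R=-1.0000) → pose (4.5611, 4.3171, -5.8444)
step 4: θ'=-6.0944 (R=2.0000) → pose (4.0868, 4.1631, -6.0944)

(4.0868, 4.1631, -6.0944)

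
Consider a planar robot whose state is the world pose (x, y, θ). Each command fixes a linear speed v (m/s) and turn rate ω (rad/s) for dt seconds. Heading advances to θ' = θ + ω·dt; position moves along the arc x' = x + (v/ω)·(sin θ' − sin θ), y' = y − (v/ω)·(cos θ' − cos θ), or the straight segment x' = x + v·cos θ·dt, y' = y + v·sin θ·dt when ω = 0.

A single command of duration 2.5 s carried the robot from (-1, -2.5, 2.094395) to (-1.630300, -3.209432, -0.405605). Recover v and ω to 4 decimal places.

Δθ = -0.405605 − 2.094395 = -2.500000
ω = Δθ/dt = -2.500000/2.5 = -1.0000
R = −Δy/(cos θ' − cos θ) = 0.5000
v = R·ω = 0.5000·-1.0000 = -0.5000

v = -0.5000, ω = -1.0000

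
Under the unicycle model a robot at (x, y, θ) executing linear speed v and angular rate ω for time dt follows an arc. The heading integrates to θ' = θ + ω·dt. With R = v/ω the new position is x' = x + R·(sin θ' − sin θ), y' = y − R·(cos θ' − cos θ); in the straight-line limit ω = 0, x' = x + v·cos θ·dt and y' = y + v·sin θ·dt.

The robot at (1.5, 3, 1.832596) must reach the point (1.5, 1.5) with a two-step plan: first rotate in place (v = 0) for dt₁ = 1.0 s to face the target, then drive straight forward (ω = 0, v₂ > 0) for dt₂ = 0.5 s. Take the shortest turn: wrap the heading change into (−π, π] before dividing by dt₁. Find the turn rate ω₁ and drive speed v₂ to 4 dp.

heading to target = atan2(1.5−3, 1.5−1.5) = -1.5708
Δθ = wrap(-1.5708 − 1.8326) = 2.8798; ω₁ = Δθ/dt₁ = 2.8798
distance = √((1.5−1.5)² + (1.5−3)²) = 1.5000; v₂ = distance/dt₂ = 3.0000

ω₁ = 2.8798, v₂ = 3.0000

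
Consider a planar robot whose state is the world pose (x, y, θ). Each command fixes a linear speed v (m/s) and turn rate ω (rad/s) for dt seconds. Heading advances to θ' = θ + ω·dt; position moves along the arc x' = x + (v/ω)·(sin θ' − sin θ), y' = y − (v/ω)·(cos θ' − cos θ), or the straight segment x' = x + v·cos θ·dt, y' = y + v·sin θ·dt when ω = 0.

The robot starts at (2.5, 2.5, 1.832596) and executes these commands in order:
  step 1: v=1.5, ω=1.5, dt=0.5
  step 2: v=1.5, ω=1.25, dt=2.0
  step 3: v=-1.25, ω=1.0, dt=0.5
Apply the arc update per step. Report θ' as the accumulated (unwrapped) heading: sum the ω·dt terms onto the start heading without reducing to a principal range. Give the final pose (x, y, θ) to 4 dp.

(-0.0502, 2.1408, 5.5826)

step 1: θ'=2.5826 (R=1.0000) → pose (2.0644, 3.0890, 2.5826)
step 2: θ'=5.0826 (R=1.2000) → pose (0.3093, 1.6375, 5.0826)
step 3: θ'=5.5826 (R=-1.2500) → pose (-0.0502, 2.1408, 5.5826)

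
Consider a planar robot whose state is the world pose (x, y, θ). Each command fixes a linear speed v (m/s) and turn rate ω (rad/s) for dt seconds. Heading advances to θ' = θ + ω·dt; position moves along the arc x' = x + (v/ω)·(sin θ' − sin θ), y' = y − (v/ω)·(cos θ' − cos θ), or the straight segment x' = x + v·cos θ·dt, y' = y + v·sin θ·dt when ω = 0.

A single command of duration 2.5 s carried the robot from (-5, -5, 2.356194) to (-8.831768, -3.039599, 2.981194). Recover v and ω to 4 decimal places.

Δθ = 2.981194 − 2.356194 = 0.625000
ω = Δθ/dt = 0.625000/2.5 = 0.2500
R = Δx/(sin θ' − sin θ) = 7.0000
v = R·ω = 7.0000·0.2500 = 1.7500

v = 1.7500, ω = 0.2500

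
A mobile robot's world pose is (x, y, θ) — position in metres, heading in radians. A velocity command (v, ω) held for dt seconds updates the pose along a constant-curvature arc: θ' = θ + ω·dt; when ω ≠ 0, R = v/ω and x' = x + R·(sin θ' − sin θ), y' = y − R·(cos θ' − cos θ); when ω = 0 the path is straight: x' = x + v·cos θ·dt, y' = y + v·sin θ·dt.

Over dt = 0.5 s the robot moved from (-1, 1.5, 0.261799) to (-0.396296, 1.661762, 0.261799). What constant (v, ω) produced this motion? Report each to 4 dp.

v = 1.2500, ω = 0.0000

Δθ = 0.261799 − 0.261799 = 0.000000
ω = Δθ/dt = 0.000000/0.5 = 0.0000
ω = 0 → v = (Δx·cos θ + Δy·sin θ)/dt = 1.2500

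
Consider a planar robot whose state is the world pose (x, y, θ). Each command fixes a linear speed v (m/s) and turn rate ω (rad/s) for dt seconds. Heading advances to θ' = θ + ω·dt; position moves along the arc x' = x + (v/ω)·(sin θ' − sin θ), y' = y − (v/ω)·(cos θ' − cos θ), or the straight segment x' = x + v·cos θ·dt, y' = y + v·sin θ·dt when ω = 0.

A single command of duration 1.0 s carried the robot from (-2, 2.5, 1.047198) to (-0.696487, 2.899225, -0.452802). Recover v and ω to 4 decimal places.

v = 1.5000, ω = -1.5000

Δθ = -0.452802 − 1.047198 = -1.500000
ω = Δθ/dt = -1.500000/1.0 = -1.5000
R = Δx/(sin θ' − sin θ) = -1.0000
v = R·ω = -1.0000·-1.5000 = 1.5000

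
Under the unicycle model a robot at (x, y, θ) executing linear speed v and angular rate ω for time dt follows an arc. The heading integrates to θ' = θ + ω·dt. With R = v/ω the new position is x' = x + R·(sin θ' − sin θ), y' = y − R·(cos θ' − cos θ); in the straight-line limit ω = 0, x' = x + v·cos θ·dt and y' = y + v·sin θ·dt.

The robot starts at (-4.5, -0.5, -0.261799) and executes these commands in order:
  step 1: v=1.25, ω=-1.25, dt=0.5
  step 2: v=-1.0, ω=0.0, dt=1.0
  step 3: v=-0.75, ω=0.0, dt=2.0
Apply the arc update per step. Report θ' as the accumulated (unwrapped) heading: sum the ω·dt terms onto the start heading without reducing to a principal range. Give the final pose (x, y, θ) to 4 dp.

(-5.5635, 1.1036, -0.8868)

step 1: θ'=-0.8868 (R=-1.0000) → pose (-3.9838, -0.8340, -0.8868)
step 2: θ'=-0.8868 (straight) → pose (-4.6157, -0.0590, -0.8868)
step 3: θ'=-0.8868 (straight) → pose (-5.5635, 1.1036, -0.8868)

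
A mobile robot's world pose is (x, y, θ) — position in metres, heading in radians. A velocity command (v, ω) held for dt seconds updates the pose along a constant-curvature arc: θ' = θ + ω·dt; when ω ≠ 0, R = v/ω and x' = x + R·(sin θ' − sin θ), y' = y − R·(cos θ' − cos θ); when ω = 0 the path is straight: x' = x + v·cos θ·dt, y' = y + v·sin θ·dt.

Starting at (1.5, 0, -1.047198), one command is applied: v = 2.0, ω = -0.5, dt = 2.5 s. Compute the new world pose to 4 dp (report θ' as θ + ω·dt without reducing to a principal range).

(1.0262, -4.6567, -2.2972)

θ' = -1.0472 + -0.5·2.5 = -2.2972
R = v/ω = 2.0/-0.5 = -4.0000
x' = 1.5 + -4.0000·(sin -2.2972 − sin -1.0472) = 1.0262
y' = 0 − -4.0000·(cos -2.2972 − cos -1.0472) = -4.6567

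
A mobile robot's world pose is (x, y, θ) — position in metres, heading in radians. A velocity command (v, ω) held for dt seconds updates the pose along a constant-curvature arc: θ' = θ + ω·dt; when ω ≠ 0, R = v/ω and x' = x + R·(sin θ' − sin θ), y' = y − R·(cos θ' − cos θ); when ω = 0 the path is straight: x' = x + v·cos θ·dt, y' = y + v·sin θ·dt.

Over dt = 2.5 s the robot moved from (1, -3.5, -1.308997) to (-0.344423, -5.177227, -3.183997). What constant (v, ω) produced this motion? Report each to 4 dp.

Δθ = -3.183997 − -1.308997 = -1.875000
ω = Δθ/dt = -1.875000/2.5 = -0.7500
R = −Δy/(cos θ' − cos θ) = -1.3333
v = R·ω = -1.3333·-0.7500 = 1.0000

v = 1.0000, ω = -0.7500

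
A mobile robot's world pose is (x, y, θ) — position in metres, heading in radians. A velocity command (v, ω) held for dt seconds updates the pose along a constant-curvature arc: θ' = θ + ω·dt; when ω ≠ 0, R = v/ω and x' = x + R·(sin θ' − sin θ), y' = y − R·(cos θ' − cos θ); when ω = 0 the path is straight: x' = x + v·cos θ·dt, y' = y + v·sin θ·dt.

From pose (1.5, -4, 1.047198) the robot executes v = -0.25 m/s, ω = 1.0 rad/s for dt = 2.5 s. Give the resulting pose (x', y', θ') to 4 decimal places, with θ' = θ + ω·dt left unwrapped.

θ' = 1.0472 + 1.0·2.5 = 3.5472
R = v/ω = -0.25/1.0 = -0.2500
x' = 1.5 + -0.2500·(sin 3.5472 − sin 1.0472) = 1.8152
y' = -4 − -0.2500·(cos 3.5472 − cos 1.0472) = -4.3547

(1.8152, -4.3547, 3.5472)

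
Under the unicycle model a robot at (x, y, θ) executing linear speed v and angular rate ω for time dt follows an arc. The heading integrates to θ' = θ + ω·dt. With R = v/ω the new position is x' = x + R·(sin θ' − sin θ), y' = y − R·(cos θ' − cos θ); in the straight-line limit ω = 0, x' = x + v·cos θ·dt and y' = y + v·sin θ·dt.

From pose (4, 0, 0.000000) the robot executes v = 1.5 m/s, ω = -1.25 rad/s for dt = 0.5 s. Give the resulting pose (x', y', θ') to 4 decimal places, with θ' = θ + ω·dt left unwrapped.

θ' = 0.0000 + -1.25·0.5 = -0.6250
R = v/ω = 1.5/-1.25 = -1.2000
x' = 4 + -1.2000·(sin -0.6250 − sin 0.0000) = 4.7021
y' = 0 − -1.2000·(cos -0.6250 − cos 0.0000) = -0.2268

(4.7021, -0.2268, -0.6250)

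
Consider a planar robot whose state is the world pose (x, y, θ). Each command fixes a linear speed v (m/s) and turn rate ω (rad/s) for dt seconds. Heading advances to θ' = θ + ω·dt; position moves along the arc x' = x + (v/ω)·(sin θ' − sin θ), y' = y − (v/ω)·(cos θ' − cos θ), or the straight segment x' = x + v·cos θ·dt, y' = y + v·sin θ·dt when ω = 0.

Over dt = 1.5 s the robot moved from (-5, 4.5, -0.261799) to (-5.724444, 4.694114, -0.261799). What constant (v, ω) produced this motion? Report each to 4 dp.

v = -0.5000, ω = 0.0000

Δθ = -0.261799 − -0.261799 = 0.000000
ω = Δθ/dt = 0.000000/1.5 = 0.0000
ω = 0 → v = (Δx·cos θ + Δy·sin θ)/dt = -0.5000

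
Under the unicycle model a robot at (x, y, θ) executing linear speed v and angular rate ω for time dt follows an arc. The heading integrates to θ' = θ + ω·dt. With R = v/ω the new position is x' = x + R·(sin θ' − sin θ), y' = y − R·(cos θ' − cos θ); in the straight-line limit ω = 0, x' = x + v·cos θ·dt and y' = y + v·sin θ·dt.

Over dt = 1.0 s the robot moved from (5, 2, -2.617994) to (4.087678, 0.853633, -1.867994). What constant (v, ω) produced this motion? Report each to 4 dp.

v = 1.5000, ω = 0.7500

Δθ = -1.867994 − -2.617994 = 0.750000
ω = Δθ/dt = 0.750000/1.0 = 0.7500
R = −Δy/(cos θ' − cos θ) = 2.0000
v = R·ω = 2.0000·0.7500 = 1.5000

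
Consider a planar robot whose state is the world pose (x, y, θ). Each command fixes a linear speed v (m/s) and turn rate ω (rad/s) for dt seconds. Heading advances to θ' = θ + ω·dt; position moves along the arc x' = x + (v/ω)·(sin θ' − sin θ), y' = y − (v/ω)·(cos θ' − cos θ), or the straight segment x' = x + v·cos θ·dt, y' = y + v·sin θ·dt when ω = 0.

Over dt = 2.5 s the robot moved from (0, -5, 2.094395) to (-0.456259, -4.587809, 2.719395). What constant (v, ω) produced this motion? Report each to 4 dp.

v = 0.2500, ω = 0.2500

Δθ = 2.719395 − 2.094395 = 0.625000
ω = Δθ/dt = 0.625000/2.5 = 0.2500
R = Δx/(sin θ' − sin θ) = 1.0000
v = R·ω = 1.0000·0.2500 = 0.2500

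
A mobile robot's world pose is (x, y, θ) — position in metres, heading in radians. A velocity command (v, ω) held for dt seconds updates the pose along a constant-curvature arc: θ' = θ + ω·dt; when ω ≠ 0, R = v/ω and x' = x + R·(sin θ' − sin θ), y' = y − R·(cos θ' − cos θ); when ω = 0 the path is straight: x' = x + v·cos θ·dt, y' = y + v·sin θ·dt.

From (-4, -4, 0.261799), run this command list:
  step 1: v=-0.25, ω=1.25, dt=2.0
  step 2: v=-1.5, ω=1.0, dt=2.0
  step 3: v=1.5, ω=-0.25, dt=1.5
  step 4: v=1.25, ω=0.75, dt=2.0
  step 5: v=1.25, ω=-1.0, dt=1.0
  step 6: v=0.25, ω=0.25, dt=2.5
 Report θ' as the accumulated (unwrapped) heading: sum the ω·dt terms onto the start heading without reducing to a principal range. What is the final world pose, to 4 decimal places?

step 1: θ'=2.7618 (R=-0.2000) → pose (-4.0224, -4.3789, 2.7618)
step 2: θ'=4.7618 (R=-1.5000) → pose (-1.9681, -2.9117, 4.7618)
step 3: θ'=4.3868 (R=-6.0000) → pose (-2.2760, -5.1273, 4.3868)
step 4: θ'=5.8868 (R=1.6667) → pose (-1.3404, -7.1978, 5.8868)
step 5: θ'=4.8868 (R=-1.2500) → pose (-0.5920, -8.1340, 4.8868)
step 6: θ'=5.5118 (R=1.0000) → pose (-0.3043, -8.6774, 5.5118)

(-0.3043, -8.6774, 5.5118)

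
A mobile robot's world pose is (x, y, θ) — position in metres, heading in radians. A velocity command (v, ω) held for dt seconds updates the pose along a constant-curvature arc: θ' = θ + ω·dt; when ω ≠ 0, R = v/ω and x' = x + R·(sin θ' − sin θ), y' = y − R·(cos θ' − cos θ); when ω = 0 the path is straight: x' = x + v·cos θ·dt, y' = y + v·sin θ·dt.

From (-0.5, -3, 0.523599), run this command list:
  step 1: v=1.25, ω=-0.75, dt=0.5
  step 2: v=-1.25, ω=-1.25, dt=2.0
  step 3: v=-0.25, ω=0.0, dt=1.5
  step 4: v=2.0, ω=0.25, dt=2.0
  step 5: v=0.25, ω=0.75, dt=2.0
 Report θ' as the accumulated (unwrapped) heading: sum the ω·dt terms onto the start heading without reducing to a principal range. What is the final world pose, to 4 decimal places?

(-2.3057, -4.6554, -0.3514)

step 1: θ'=0.1486 (R=-1.6667) → pose (0.0866, -2.7951, 0.1486)
step 2: θ'=-2.3514 (R=1.0000) → pose (-0.7720, -1.1024, -2.3514)
step 3: θ'=-2.3514 (straight) → pose (-0.5081, -0.8360, -2.3514)
step 4: θ'=-1.8514 (R=8.0000) → pose (-2.5113, -4.2501, -1.8514)
step 5: θ'=-0.3514 (R=0.3333) → pose (-2.3057, -4.6554, -0.3514)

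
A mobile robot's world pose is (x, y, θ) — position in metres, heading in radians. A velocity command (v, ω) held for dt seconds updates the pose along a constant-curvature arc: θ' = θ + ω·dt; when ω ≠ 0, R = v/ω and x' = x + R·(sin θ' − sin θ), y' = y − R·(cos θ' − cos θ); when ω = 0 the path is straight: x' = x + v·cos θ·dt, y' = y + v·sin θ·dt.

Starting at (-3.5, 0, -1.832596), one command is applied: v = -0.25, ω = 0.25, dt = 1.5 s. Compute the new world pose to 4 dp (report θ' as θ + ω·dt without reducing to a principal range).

(-3.4723, 0.3718, -1.4576)

θ' = -1.8326 + 0.25·1.5 = -1.4576
R = v/ω = -0.25/0.25 = -1.0000
x' = -3.5 + -1.0000·(sin -1.4576 − sin -1.8326) = -3.4723
y' = 0 − -1.0000·(cos -1.4576 − cos -1.8326) = 0.3718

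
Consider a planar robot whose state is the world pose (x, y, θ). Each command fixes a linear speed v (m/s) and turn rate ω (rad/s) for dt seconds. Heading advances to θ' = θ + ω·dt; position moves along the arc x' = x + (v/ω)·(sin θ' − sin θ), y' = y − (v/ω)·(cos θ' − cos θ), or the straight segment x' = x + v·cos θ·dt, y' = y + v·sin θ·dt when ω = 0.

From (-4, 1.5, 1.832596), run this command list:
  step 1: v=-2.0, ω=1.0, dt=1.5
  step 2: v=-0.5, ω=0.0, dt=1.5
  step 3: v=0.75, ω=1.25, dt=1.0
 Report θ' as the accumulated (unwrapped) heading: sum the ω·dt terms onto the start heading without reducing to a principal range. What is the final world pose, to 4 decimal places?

(-1.4331, -0.3150, 4.5826)

step 1: θ'=3.3326 (R=-2.0000) → pose (-1.6885, 0.0540, 3.3326)
step 2: θ'=3.3326 (straight) → pose (-0.9521, 0.1964, 3.3326)
step 3: θ'=4.5826 (R=0.6000) → pose (-1.4331, -0.3150, 4.5826)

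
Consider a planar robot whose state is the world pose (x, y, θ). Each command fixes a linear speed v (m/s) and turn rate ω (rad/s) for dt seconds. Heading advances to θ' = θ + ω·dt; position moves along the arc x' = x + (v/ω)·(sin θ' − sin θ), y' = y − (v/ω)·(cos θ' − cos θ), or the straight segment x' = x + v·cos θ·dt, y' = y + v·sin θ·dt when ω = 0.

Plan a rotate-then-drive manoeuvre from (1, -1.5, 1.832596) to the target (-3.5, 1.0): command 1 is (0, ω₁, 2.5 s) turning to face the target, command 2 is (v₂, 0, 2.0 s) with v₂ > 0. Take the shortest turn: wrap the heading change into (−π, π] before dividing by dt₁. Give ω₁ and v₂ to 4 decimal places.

heading to target = atan2(1−-1.5, -3.5−1) = 2.6345
Δθ = wrap(2.6345 − 1.8326) = 0.8019; ω₁ = Δθ/dt₁ = 0.3208
distance = √((-3.5−1)² + (1−-1.5)²) = 5.1478; v₂ = distance/dt₂ = 2.5739

ω₁ = 0.3208, v₂ = 2.5739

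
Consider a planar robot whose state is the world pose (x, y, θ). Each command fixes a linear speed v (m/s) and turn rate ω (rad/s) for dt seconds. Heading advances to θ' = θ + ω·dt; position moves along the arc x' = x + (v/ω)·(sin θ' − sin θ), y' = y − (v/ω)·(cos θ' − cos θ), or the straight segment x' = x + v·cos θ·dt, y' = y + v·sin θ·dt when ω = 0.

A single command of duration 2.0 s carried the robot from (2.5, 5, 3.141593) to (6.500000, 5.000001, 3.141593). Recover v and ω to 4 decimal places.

v = -2.0000, ω = 0.0000

Δθ = 3.141593 − 3.141593 = 0.000000
ω = Δθ/dt = 0.000000/2.0 = 0.0000
ω = 0 → v = (Δx·cos θ + Δy·sin θ)/dt = -2.0000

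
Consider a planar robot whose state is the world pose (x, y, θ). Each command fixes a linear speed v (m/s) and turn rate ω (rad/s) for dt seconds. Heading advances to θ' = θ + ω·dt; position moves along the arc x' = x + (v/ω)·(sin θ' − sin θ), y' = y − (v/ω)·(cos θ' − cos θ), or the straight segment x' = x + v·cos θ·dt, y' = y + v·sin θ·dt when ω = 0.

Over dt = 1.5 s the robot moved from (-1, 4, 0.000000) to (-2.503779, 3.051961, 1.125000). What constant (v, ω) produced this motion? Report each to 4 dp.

v = -1.2500, ω = 0.7500

Δθ = 1.125000 − 0.000000 = 1.125000
ω = Δθ/dt = 1.125000/1.5 = 0.7500
R = Δx/(sin θ' − sin θ) = -1.6667
v = R·ω = -1.6667·0.7500 = -1.2500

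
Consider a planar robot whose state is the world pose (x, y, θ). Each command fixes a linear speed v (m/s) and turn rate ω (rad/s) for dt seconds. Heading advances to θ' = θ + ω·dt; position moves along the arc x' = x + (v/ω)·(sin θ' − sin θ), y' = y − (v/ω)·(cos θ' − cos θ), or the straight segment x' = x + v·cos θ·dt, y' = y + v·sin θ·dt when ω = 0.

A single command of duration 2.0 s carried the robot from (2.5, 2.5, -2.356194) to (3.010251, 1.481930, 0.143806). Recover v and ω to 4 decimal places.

Δθ = 0.143806 − -2.356194 = 2.500000
ω = Δθ/dt = 2.500000/2.0 = 1.2500
R = −Δy/(cos θ' − cos θ) = 0.6000
v = R·ω = 0.6000·1.2500 = 0.7500

v = 0.7500, ω = 1.2500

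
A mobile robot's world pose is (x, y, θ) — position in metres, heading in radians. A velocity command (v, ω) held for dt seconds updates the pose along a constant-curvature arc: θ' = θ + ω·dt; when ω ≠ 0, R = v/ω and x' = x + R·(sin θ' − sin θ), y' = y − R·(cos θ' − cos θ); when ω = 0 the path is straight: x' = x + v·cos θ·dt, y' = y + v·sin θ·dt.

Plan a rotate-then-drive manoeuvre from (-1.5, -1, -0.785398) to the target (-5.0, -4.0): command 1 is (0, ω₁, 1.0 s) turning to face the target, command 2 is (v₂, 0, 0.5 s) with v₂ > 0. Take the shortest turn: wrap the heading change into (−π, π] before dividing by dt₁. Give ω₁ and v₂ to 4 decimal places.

ω₁ = -1.6476, v₂ = 9.2195

heading to target = atan2(-4−-1, -5−-1.5) = -2.4330
Δθ = wrap(-2.4330 − -0.7854) = -1.6476; ω₁ = Δθ/dt₁ = -1.6476
distance = √((-5−-1.5)² + (-4−-1)²) = 4.6098; v₂ = distance/dt₂ = 9.2195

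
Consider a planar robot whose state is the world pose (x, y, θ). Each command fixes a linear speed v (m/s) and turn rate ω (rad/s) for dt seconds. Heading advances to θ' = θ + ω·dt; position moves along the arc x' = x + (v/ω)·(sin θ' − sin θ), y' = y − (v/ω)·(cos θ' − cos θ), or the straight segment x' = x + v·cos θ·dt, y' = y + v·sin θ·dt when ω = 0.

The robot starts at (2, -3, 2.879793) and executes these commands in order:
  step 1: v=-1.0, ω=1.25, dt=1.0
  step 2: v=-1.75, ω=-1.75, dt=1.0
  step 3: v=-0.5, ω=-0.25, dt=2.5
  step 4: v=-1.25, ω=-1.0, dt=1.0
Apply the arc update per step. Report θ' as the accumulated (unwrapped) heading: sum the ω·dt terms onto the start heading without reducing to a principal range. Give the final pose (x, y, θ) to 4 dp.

step 1: θ'=4.1298 (R=-0.8000) → pose (2.8751, -2.6674, 4.1298)
step 2: θ'=2.3798 (R=1.0000) → pose (4.4003, -2.4940, 2.3798)
step 3: θ'=1.7548 (R=2.0000) → pose (4.9861, -3.5753, 1.7548)
step 4: θ'=0.7548 (R=1.2500) → pose (4.6137, -4.7145, 0.7548)

(4.6137, -4.7145, 0.7548)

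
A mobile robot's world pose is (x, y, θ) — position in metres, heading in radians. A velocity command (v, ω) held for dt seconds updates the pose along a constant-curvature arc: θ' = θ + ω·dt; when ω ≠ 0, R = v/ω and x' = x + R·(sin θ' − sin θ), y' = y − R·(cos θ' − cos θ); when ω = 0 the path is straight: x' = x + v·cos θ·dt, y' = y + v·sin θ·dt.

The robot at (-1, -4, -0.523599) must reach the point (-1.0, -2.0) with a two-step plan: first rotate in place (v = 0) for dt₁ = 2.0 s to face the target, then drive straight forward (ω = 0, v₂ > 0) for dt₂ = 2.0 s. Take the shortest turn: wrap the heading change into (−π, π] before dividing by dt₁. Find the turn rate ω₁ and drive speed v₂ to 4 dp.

heading to target = atan2(-2−-4, -1−-1) = 1.5708
Δθ = wrap(1.5708 − -0.5236) = 2.0944; ω₁ = Δθ/dt₁ = 1.0472
distance = √((-1−-1)² + (-2−-4)²) = 2.0000; v₂ = distance/dt₂ = 1.0000

ω₁ = 1.0472, v₂ = 1.0000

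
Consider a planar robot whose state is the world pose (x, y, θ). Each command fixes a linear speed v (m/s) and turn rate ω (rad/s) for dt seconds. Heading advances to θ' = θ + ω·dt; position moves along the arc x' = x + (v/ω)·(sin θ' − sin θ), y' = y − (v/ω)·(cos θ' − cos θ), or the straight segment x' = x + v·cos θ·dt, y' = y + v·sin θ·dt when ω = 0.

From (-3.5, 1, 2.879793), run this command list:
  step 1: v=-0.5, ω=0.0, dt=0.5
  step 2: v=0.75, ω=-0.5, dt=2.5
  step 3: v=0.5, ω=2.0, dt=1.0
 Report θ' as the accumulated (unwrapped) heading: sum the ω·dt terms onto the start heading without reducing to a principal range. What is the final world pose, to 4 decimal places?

step 1: θ'=2.8798 (straight) → pose (-3.2585, 0.9353, 2.8798)
step 2: θ'=1.6298 (R=-1.5000) → pose (-4.3677, 2.2957, 1.6298)
step 3: θ'=3.6298 (R=0.2500) → pose (-4.7345, 2.5018, 3.6298)

(-4.7345, 2.5018, 3.6298)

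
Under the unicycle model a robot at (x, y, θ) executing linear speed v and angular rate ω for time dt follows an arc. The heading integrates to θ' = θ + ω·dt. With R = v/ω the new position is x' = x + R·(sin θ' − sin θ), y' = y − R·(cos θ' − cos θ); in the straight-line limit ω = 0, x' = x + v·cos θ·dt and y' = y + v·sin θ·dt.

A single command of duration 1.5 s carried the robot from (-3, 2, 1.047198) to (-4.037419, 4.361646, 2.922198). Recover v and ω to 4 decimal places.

Δθ = 2.922198 − 1.047198 = 1.875000
ω = Δθ/dt = 1.875000/1.5 = 1.2500
R = −Δy/(cos θ' − cos θ) = 1.6000
v = R·ω = 1.6000·1.2500 = 2.0000

v = 2.0000, ω = 1.2500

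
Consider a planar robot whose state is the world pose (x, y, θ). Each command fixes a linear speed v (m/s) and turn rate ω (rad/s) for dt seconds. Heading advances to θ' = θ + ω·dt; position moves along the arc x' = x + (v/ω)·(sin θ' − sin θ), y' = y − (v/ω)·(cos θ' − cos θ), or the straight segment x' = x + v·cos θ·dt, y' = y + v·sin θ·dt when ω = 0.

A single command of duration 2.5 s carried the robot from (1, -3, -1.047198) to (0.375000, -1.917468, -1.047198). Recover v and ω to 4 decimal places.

Δθ = -1.047198 − -1.047198 = 0.000000
ω = Δθ/dt = 0.000000/2.5 = 0.0000
ω = 0 → v = (Δx·cos θ + Δy·sin θ)/dt = -0.5000

v = -0.5000, ω = 0.0000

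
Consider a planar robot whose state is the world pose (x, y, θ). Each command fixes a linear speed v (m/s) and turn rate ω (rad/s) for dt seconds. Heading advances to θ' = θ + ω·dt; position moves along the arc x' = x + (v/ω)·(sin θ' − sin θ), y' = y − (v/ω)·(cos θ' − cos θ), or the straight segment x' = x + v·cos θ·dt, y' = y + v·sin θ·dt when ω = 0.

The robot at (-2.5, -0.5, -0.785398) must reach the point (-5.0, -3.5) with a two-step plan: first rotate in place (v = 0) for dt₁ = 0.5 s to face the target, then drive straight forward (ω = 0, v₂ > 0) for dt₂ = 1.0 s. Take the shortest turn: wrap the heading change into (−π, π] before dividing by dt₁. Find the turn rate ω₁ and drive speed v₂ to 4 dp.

heading to target = atan2(-3.5−-0.5, -5−-2.5) = -2.2655
Δθ = wrap(-2.2655 − -0.7854) = -1.4801; ω₁ = Δθ/dt₁ = -2.9603
distance = √((-5−-2.5)² + (-3.5−-0.5)²) = 3.9051; v₂ = distance/dt₂ = 3.9051

ω₁ = -2.9603, v₂ = 3.9051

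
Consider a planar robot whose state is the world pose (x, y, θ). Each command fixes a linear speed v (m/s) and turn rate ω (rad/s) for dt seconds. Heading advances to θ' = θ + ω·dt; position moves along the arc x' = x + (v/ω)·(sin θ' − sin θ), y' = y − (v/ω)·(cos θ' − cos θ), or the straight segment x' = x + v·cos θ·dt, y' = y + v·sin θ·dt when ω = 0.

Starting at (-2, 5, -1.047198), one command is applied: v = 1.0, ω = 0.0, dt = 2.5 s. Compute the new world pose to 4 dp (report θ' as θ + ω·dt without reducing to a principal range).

θ' = -1.0472 + 0.0·2.5 = -1.0472
ω = 0 → straight: x' = -2 + 1.0·cos(-1.0472)·2.5 = -0.7500
y' = 5 + 1.0·sin(-1.0472)·2.5 = 2.8349

(-0.7500, 2.8349, -1.0472)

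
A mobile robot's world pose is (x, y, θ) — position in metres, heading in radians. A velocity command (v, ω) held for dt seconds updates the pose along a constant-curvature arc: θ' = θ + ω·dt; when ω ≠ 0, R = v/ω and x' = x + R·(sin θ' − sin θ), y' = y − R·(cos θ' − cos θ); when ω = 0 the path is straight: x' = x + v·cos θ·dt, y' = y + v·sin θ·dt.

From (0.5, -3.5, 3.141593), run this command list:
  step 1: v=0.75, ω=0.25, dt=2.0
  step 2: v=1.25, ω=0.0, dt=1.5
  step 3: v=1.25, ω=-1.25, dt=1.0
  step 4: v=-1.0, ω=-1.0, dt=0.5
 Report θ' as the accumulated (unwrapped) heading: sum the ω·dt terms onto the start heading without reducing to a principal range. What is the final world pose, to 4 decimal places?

step 1: θ'=3.6416 (R=3.0000) → pose (-0.9383, -3.8673, 3.6416)
step 2: θ'=3.6416 (straight) → pose (-2.5837, -4.7662, 3.6416)
step 3: θ'=2.3916 (R=-1.0000) → pose (-3.7448, -4.6203, 2.3916)
step 4: θ'=1.8916 (R=1.0000) → pose (-3.4775, -5.0366, 1.8916)

(-3.4775, -5.0366, 1.8916)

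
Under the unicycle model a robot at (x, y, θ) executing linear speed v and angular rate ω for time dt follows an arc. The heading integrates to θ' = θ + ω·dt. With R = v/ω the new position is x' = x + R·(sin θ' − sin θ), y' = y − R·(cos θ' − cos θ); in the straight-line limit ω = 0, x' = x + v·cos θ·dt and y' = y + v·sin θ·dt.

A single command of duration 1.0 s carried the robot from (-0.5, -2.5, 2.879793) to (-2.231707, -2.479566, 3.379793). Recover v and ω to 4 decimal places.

v = 1.7500, ω = 0.5000

Δθ = 3.379793 − 2.879793 = 0.500000
ω = Δθ/dt = 0.500000/1.0 = 0.5000
R = Δx/(sin θ' − sin θ) = 3.5000
v = R·ω = 3.5000·0.5000 = 1.7500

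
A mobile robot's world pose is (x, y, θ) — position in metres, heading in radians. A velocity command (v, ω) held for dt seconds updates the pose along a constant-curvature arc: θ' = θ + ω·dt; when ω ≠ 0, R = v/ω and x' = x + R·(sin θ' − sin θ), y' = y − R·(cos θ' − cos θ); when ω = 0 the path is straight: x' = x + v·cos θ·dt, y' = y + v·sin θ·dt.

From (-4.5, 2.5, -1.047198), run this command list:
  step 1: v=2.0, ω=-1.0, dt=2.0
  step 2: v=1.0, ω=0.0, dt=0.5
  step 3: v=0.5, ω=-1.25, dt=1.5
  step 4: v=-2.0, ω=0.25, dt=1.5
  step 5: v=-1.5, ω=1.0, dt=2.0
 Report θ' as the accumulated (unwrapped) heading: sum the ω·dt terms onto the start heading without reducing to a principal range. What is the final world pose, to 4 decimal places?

(-4.7172, -4.0345, -2.5472)

step 1: θ'=-3.0472 (R=-2.0000) → pose (-6.0435, -0.4911, -3.0472)
step 2: θ'=-3.0472 (straight) → pose (-6.5413, -0.5382, -3.0472)
step 3: θ'=-4.9222 (R=-0.4000) → pose (-6.9702, -0.0567, -4.9222)
step 4: θ'=-4.5472 (R=-8.0000) → pose (-7.0368, -3.0384, -4.5472)
step 5: θ'=-2.5472 (R=-1.5000) → pose (-4.7172, -4.0345, -2.5472)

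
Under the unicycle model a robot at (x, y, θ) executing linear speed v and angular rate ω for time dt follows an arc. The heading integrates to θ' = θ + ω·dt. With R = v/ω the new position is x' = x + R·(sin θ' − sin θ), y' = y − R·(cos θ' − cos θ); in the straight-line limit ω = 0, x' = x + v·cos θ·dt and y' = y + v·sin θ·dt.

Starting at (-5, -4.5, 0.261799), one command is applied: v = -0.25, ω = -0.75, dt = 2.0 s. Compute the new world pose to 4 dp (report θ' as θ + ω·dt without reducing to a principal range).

(-5.4013, -4.2869, -1.2382)

θ' = 0.2618 + -0.75·2.0 = -1.2382
R = v/ω = -0.25/-0.75 = 0.3333
x' = -5 + 0.3333·(sin -1.2382 − sin 0.2618) = -5.4013
y' = -4.5 − 0.3333·(cos -1.2382 − cos 0.2618) = -4.2869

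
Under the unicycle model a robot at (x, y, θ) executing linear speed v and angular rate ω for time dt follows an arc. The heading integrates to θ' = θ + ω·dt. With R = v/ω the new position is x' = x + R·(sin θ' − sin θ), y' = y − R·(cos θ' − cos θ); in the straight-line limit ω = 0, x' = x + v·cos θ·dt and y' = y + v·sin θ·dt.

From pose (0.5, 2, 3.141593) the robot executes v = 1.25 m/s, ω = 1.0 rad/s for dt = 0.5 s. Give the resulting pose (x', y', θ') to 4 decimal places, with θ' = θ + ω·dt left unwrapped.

θ' = 3.1416 + 1.0·0.5 = 3.6416
R = v/ω = 1.25/1.0 = 1.2500
x' = 0.5 + 1.2500·(sin 3.6416 − sin 3.1416) = -0.0993
y' = 2 − 1.2500·(cos 3.6416 − cos 3.1416) = 1.8470

(-0.0993, 1.8470, 3.6416)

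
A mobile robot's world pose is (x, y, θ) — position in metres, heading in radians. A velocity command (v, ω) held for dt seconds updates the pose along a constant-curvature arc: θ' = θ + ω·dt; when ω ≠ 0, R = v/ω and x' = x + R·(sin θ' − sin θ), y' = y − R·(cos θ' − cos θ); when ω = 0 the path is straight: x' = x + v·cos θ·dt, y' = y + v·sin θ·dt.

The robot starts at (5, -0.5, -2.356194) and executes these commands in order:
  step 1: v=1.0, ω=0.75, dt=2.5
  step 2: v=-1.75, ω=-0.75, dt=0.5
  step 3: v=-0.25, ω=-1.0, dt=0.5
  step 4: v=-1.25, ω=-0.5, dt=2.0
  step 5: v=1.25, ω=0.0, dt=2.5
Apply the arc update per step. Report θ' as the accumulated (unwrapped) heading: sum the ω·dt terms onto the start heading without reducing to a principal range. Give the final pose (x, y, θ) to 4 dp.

step 1: θ'=-0.4812 (R=1.3333) → pose (5.3257, -2.6247, -0.4812)
step 2: θ'=-0.8562 (R=2.3333) → pose (4.6432, -2.0854, -0.8562)
step 3: θ'=-1.3562 (R=0.2500) → pose (4.5877, -1.9748, -1.3562)
step 4: θ'=-2.3562 (R=2.5000) → pose (5.2626, 0.3253, -2.3562)
step 5: θ'=-2.3562 (straight) → pose (3.0529, -1.8844, -2.3562)

(3.0529, -1.8844, -2.3562)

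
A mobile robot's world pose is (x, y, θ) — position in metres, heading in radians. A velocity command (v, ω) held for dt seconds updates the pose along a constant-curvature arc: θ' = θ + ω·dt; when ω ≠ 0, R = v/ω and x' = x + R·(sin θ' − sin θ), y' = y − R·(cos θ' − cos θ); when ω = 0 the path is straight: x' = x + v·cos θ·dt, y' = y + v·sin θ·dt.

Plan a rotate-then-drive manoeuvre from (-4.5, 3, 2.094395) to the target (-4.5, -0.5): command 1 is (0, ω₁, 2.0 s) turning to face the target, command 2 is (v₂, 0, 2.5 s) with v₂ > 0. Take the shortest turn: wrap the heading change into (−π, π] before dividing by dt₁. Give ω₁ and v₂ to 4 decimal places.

heading to target = atan2(-0.5−3, -4.5−-4.5) = -1.5708
Δθ = wrap(-1.5708 − 2.0944) = 2.6180; ω₁ = Δθ/dt₁ = 1.3090
distance = √((-4.5−-4.5)² + (-0.5−3)²) = 3.5000; v₂ = distance/dt₂ = 1.4000

ω₁ = 1.3090, v₂ = 1.4000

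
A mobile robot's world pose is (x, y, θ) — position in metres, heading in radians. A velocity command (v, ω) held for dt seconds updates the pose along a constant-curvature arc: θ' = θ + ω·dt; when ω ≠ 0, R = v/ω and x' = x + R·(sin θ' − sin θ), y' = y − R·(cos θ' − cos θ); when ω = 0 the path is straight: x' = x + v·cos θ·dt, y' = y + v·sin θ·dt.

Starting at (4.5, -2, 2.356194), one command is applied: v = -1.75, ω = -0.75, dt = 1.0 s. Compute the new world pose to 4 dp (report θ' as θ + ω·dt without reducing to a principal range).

(5.1820, -3.5673, 1.6062)

θ' = 2.3562 + -0.75·1.0 = 1.6062
R = v/ω = -1.75/-0.75 = 2.3333
x' = 4.5 + 2.3333·(sin 1.6062 − sin 2.3562) = 5.1820
y' = -2 − 2.3333·(cos 1.6062 − cos 2.3562) = -3.5673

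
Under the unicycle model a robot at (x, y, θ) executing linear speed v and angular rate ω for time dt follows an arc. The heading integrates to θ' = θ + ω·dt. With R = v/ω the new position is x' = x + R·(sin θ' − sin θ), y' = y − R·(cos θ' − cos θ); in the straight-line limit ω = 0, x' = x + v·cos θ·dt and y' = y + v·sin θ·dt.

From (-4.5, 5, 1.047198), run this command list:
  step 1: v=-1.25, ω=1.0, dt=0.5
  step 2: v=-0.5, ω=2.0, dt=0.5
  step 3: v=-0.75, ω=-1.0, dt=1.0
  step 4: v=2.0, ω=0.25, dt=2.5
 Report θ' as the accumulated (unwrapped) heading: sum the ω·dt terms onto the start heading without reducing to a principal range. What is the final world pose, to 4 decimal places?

(-5.6288, 8.2676, 2.1722)

step 1: θ'=1.5472 (R=-1.2500) → pose (-4.6671, 4.4045, 1.5472)
step 2: θ'=2.5472 (R=-0.2500) → pose (-4.5572, 4.1915, 2.5472)
step 3: θ'=1.5472 (R=0.7500) → pose (-4.2274, 3.5524, 1.5472)
step 4: θ'=2.1722 (R=8.0000) → pose (-5.6288, 8.2676, 2.1722)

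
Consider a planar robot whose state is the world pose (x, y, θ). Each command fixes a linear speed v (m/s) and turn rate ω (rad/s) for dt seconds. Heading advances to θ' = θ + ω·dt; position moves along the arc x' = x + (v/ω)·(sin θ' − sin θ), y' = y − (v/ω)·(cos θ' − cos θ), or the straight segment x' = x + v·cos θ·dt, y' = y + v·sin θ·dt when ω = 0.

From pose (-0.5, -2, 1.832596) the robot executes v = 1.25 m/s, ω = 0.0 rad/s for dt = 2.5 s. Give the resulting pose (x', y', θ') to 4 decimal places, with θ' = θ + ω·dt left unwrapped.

(-1.3088, 1.0185, 1.8326)

θ' = 1.8326 + 0.0·2.5 = 1.8326
ω = 0 → straight: x' = -0.5 + 1.25·cos(1.8326)·2.5 = -1.3088
y' = -2 + 1.25·sin(1.8326)·2.5 = 1.0185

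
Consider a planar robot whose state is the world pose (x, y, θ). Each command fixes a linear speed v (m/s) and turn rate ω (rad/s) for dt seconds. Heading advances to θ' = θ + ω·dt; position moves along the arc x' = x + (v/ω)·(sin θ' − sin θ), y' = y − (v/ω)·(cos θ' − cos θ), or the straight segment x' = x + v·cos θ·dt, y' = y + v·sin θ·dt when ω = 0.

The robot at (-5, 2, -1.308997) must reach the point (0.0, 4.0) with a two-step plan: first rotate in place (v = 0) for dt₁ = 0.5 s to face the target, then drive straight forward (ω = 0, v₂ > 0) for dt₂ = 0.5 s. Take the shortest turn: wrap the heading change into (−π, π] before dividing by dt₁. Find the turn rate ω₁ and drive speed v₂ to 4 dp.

heading to target = atan2(4−2, 0−-5) = 0.3805
Δθ = wrap(0.3805 − -1.3090) = 1.6895; ω₁ = Δθ/dt₁ = 3.3790
distance = √((0−-5)² + (4−2)²) = 5.3852; v₂ = distance/dt₂ = 10.7703

ω₁ = 3.3790, v₂ = 10.7703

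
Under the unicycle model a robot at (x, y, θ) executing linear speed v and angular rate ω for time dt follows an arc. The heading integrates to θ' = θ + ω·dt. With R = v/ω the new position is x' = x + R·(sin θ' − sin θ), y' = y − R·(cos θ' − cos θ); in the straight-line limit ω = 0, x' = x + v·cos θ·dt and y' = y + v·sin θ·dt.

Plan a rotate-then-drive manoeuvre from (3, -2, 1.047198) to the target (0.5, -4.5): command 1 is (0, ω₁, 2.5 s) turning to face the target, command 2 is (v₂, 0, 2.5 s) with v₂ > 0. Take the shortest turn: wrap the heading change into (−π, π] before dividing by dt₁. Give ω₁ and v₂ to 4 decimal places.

heading to target = atan2(-4.5−-2, 0.5−3) = -2.3562
Δθ = wrap(-2.3562 − 1.0472) = 2.8798; ω₁ = Δθ/dt₁ = 1.1519
distance = √((0.5−3)² + (-4.5−-2)²) = 3.5355; v₂ = distance/dt₂ = 1.4142

ω₁ = 1.1519, v₂ = 1.4142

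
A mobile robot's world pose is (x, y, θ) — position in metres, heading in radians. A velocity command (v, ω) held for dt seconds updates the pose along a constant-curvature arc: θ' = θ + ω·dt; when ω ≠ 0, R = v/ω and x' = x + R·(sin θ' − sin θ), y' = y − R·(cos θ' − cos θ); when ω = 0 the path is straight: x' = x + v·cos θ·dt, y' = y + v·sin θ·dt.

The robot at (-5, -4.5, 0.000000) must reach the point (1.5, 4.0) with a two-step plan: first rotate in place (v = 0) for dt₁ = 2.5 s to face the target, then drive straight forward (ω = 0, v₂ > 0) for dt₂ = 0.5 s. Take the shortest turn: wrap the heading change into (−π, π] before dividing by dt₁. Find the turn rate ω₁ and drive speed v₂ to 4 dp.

ω₁ = 0.3672, v₂ = 21.4009

heading to target = atan2(4−-4.5, 1.5−-5) = 0.9179
Δθ = wrap(0.9179 − 0.0000) = 0.9179; ω₁ = Δθ/dt₁ = 0.3672
distance = √((1.5−-5)² + (4−-4.5)²) = 10.7005; v₂ = distance/dt₂ = 21.4009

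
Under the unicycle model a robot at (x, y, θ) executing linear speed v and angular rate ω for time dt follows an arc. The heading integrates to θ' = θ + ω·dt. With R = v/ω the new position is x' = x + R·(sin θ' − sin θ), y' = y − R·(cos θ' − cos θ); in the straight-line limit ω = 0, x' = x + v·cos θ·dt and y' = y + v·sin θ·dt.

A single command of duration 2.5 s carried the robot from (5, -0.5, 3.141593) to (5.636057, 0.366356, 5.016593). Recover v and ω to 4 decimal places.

v = -0.5000, ω = 0.7500

Δθ = 5.016593 − 3.141593 = 1.875000
ω = Δθ/dt = 1.875000/2.5 = 0.7500
R = −Δy/(cos θ' − cos θ) = -0.6667
v = R·ω = -0.6667·0.7500 = -0.5000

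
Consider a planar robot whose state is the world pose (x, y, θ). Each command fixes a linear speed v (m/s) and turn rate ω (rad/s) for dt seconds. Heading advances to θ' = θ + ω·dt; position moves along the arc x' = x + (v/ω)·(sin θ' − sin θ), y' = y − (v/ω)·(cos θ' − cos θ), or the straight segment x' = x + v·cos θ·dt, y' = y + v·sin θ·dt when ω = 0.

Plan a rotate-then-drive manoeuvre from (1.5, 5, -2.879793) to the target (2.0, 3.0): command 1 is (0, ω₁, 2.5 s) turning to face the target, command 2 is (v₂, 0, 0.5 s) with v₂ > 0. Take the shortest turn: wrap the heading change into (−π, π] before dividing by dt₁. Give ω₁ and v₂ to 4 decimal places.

heading to target = atan2(3−5, 2−1.5) = -1.3258
Δθ = wrap(-1.3258 − -2.8798) = 1.5540; ω₁ = Δθ/dt₁ = 0.6216
distance = √((2−1.5)² + (3−5)²) = 2.0616; v₂ = distance/dt₂ = 4.1231

ω₁ = 0.6216, v₂ = 4.1231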